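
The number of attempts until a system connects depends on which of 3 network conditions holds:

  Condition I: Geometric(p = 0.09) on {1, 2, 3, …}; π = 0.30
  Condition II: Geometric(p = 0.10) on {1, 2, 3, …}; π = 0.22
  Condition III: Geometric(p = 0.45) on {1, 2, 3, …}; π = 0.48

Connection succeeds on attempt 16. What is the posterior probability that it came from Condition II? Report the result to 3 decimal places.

0.407

P(component k | x) = w_k·f_k(x) / marginal(x), where marginal(x) = Σ_j w_j·f_j(x).
Geometric probabilities:
  L_I = 0.09·(1−0.09)^15 = 0.09·0.243008 = 0.0218707
  L_II = 0.10·(1−0.10)^15 = 0.10·0.205891 = 0.0205891
  L_III = 0.45·(1−0.45)^15 = 0.45·0.000127479 = 5.73658e-05
Prior × likelihood for each component:
  w_I·L_I = 0.30 × 0.0218707 = 0.00656122
  w_II·L_II = 0.22 × 0.0205891 = 0.0045296
  w_III·L_III = 0.48 × 5.73658e-05 = 2.75356e-05
Marginal: 0.00656122 + 0.0045296 + 2.75356e-05 = 0.0111184
Responsibility of Condition II: 0.0045296 / 0.0111184 ≈ 0.407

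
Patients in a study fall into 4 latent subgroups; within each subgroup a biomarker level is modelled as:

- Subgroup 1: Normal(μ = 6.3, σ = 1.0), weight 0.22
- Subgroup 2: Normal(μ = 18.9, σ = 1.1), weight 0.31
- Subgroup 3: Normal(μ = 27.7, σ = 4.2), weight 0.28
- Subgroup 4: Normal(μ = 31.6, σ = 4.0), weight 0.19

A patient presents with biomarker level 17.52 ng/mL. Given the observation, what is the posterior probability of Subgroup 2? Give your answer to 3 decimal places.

The responsibility of component k is w_k f_k(x) divided by Σ_j w_j f_j(x).
Component likelihoods at x = 17.52 ng/mL:
  L_1 = (1/(1.0·√(2π)))·exp(−(17.52−6.3)²/(2·1.0²)) = 0.398942·exp(-62.94420) = 1.83904e-28
  L_2 = (1/(1.1·√(2π)))·exp(−(17.52−18.9)²/(2·1.1²)) = 0.362675·exp(-0.78694) = 0.165102
  L_3 = (1/(4.2·√(2π)))·exp(−(17.52−27.7)²/(2·4.2²)) = 0.094986·exp(-2.93743) = 0.00503446
  L_4 = (1/(4.0·√(2π)))·exp(−(17.52−31.6)²/(2·4.0²)) = 0.099736·exp(-6.19520) = 0.00020338
Unnormalised posteriors:
  w_1·L_1 = 0.22 × 1.83904e-28 = 4.04589e-29
  w_2·L_2 = 0.31 × 0.165102 = 0.0511817
  w_3·L_3 = 0.28 × 0.00503446 = 0.00140965
  w_4·L_4 = 0.19 × 0.00020338 = 3.86423e-05
Denominator: 4.04589e-29 + 0.0511817 + 0.00140965 + 3.86423e-05 = 0.05263
P(Subgroup 2 | the observation) = 0.0511817 / 0.05263 ≈ 0.972

0.972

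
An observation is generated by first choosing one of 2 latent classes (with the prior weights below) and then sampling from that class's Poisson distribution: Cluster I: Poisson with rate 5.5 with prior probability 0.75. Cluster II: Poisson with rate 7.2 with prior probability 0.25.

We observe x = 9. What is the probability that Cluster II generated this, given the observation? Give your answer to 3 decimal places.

0.407

Apply Bayes' rule: the posterior for each component is proportional to its prior times its likelihood at x.
Poisson probabilities:
  p_I = e^(−5.5)·5.5^9/9! = 0.0518659
  p_II = e^(−7.2)·7.2^9/9! = 0.106982
Prior × likelihood for each component:
  π_I·p_I = 0.75 × 0.0518659 = 0.0388994
  π_II·p_II = 0.25 × 0.106982 = 0.0267454
Normaliser: 0.0388994 + 0.0267454 = 0.0656448
P(Cluster II | 9) = 0.0267454 / 0.0656448 ≈ 0.407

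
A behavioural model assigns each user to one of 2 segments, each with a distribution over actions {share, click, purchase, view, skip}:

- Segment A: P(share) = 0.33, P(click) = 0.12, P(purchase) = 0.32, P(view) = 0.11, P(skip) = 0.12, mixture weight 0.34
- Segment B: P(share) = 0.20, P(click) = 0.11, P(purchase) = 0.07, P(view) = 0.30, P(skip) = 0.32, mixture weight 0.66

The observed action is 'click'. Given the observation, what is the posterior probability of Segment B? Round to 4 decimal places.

By Bayes' theorem, P(k | x) = w_k f_k(x) / Σ_j w_j f_j(x).
Categorical probabilities:
  f_A = 0.12
  f_B = 0.11
Multiply by the mixture weights:
  w_A·f_A = 0.34 × 0.12 = 0.0408
  w_B·f_B = 0.66 × 0.11 = 0.0726
Normaliser: 0.0408 + 0.0726 = 0.1134
Responsibility of Segment B: 0.0726 / 0.1134 ≈ 0.6402

0.6402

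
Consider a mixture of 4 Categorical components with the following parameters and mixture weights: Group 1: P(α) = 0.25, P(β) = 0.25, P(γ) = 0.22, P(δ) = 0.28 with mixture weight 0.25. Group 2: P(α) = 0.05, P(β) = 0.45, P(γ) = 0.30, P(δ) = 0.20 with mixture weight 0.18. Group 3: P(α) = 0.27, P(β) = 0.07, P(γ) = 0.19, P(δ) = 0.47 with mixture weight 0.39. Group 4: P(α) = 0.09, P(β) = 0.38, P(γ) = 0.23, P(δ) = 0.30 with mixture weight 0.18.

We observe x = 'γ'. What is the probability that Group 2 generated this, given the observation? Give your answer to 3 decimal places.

Posterior ∝ prior × likelihood, so P(k | x) ∝ π_k f_k(x); normalise over all components.
Component likelihoods at x = 'γ':
  L_1 = 0.22
  L_2 = 0.3
  L_3 = 0.19
  L_4 = 0.23
Multiply by the mixture weights:
  π_1·L_1 = 0.25 × 0.22 = 0.055
  π_2·L_2 = 0.18 × 0.3 = 0.054
  π_3·L_3 = 0.39 × 0.19 = 0.0741
  π_4·L_4 = 0.18 × 0.23 = 0.0414
Marginal: 0.055 + 0.054 + 0.0741 + 0.0414 = 0.2245
P(Group 2 | data) ≈ 0.241

0.241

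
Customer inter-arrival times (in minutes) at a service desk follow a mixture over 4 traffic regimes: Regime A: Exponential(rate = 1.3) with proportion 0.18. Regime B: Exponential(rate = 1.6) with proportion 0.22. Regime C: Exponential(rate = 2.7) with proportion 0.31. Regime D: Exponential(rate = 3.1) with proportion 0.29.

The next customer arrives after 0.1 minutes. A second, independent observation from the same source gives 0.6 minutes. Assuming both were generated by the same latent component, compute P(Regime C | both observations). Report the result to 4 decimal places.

The responsibility of component k is w_k f_k(x) divided by Σ_j w_j f_j(x).
Since both observations come from the same component, the likelihood for component k is f_k(x₁)·f_k(x₂).
  L_A = [1.3·e^(−1.3·0.1) = 1.3·e^(−0.1300) = 1.14152] × [0.595928] = 0.680266
  L_B = [1.6·e^(−1.6·0.1) = 1.6·e^(−0.1600) = 1.36343] × [0.612629] = 0.835276
  L_C = [2.7·e^(−2.7·0.1) = 2.7·e^(−0.2700) = 2.06112] × [0.534326] = 1.10131
  L_D = [3.1·e^(−3.1·0.1) = 3.1·e^(−0.3100) = 2.27369] × [0.482585] = 1.09725
Prior × likelihood for each component:
  w_A·L_A = 0.18 × 0.680266 = 0.122448
  w_B·L_B = 0.22 × 0.835276 = 0.183761
  w_C·L_C = 0.31 × 1.10131 = 0.341407
  w_D·L_D = 0.29 × 1.09725 = 0.318202
Denominator: 0.122448 + 0.183761 + 0.341407 + 0.318202 = 0.965817
Responsibility of Regime C: 0.341407 / 0.965817 ≈ 0.3535

0.3535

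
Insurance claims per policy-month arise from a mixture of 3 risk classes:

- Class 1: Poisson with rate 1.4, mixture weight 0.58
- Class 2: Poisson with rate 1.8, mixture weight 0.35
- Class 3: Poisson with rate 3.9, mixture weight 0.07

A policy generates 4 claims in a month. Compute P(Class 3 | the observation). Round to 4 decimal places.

By Bayes' theorem, P(k | x) = π_k f_k(x) / Σ_j π_j f_j(x).
Poisson probabilities:
  L_1 = e^(−1.4)·1.4^4/4! = 0.039472
  L_2 = e^(−1.8)·1.8^4/4! = 0.0723017
  L_3 = e^(−3.9)·3.9^4/4! = 0.195119
Weight by the priors:
  π_1·L_1 = 0.58 × 0.039472 = 0.0228937
  π_2·L_2 = 0.35 × 0.0723017 = 0.0253056
  π_3·L_3 = 0.07 × 0.195119 = 0.0136583
Evidence: 0.0228937 + 0.0253056 + 0.0136583 = 0.0618576
Responsibility of Class 3: 0.0136583 / 0.0618576 ≈ 0.2208

0.2208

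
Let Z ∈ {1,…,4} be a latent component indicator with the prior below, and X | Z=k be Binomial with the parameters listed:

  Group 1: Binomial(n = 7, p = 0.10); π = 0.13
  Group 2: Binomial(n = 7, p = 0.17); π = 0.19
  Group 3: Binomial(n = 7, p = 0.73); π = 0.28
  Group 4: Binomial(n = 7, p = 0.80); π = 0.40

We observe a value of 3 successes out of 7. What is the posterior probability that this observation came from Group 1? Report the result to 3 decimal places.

0.059

P(component k | x) = π_k·f_k(x) / marginal(x), where marginal(x) = Σ_j π_j·f_j(x).
Component likelihoods at x = 3 successes out of 7:
  p_1 = C(7,3)·0.10^3·0.90^4 = 35·0.001·0.6561 = 0.0229635
  p_2 = C(7,3)·0.17^3·0.83^4 = 35·0.004913·0.474583 = 0.081607
  p_3 = C(7,3)·0.73^3·0.27^4 = 35·0.389017·0.00531441 = 0.0723589
  p_4 = C(7,3)·0.80^3·0.20^4 = 35·0.512·0.0016 = 0.028672
Prior × likelihood for each component:
  π_1·p_1 = 0.13 × 0.0229635 = 0.00298526
  π_2·p_2 = 0.19 × 0.081607 = 0.0155053
  π_3·p_3 = 0.28 × 0.0723589 = 0.0202605
  π_4·p_4 = 0.40 × 0.028672 = 0.0114688
Denominator: 0.00298526 + 0.0155053 + 0.0202605 + 0.0114688 = 0.0502199
P(Group 1 | 3 successes out of 7) = 0.00298526 / 0.0502199 ≈ 0.059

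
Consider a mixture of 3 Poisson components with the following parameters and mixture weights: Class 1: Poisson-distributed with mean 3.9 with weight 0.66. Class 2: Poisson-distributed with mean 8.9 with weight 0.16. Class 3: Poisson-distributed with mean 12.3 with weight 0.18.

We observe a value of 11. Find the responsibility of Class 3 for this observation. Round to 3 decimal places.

0.552

Apply Bayes' rule: the posterior for each component is proportional to its prior times its likelihood at x.
Poisson probabilities:
  p_1 = e^(−3.9)·3.9^11/11! = 0.00160993
  p_2 = e^(−8.9)·8.9^11/11! = 0.094823
  p_3 = e^(−12.3)·12.3^11/11! = 0.111168
Prior × likelihood for each component:
  π_1·p_1 = 0.66 × 0.00160993 = 0.00106255
  π_2·p_2 = 0.16 × 0.094823 = 0.0151717
  π_3·p_3 = 0.18 × 0.111168 = 0.0200102
Normaliser: 0.00106255 + 0.0151717 + 0.0200102 = 0.0362444
P(Class 3 | data) = 0.0200102 / 0.0362444 ≈ 0.552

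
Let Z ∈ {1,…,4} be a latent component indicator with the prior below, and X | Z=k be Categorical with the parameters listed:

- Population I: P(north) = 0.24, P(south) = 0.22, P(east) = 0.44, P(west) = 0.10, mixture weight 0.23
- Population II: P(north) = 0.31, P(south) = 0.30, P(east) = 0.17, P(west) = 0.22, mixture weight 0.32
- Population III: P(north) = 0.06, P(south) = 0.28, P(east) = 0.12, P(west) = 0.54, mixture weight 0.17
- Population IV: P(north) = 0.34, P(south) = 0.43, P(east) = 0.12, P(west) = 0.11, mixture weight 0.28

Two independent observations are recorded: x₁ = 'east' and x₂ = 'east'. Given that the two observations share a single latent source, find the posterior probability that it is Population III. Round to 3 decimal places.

0.041

Apply Bayes' rule: the posterior for each component is proportional to its prior times its likelihood at x.
Since both observations come from the same component, the likelihood for component k is f_k(x₁)·f_k(x₂).
  L_I = [P(east | comp) = 0.44] × [0.44] = 0.1936
  L_II = [P(east | comp) = 0.17] × [0.17] = 0.0289
  L_III = [P(east | comp) = 0.12] × [0.12] = 0.0144
  L_IV = [P(east | comp) = 0.12] × [0.12] = 0.0144
Weight by the priors:
  w_I·L_I = 0.23 × 0.1936 = 0.044528
  w_II·L_II = 0.32 × 0.0289 = 0.009248
  w_III·L_III = 0.17 × 0.0144 = 0.002448
  w_IV·L_IV = 0.28 × 0.0144 = 0.004032
Denominator: 0.044528 + 0.009248 + 0.002448 + 0.004032 = 0.060256
Responsibility of Population III: 0.002448 / 0.060256 ≈ 0.041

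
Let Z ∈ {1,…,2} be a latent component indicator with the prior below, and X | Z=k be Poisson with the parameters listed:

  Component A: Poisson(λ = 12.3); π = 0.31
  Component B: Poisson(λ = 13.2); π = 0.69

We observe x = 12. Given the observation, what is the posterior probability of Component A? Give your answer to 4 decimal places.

P(component k | x) = π_k·f_k(x) / marginal(x), where marginal(x) = Σ_j π_j·f_j(x).
Poisson probabilities:
  L_A = e^(−12.3)·12.3^12/12! = 0.113947
  L_B = e^(−13.2)·13.2^12/12! = 0.108109
Weight by the priors:
  π_A·L_A = 0.31 × 0.113947 = 0.0353235
  π_B·L_B = 0.69 × 0.108109 = 0.0745954
Evidence: 0.0353235 + 0.0745954 = 0.109919
So the posterior for Component A is 0.0353235 / 0.109919 ≈ 0.3214.

0.3214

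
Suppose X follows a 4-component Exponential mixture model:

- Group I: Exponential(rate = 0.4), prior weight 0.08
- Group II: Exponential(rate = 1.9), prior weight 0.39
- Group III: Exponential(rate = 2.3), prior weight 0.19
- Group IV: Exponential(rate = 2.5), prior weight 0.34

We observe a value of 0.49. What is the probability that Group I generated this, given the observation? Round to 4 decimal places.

0.0371

Apply Bayes' rule: the posterior for each component is proportional to its prior times its likelihood at x.
Evaluate each component's likelihood at the observed value:
  p_I = 0.4·e^(−0.4·0.49) = 0.4·e^(−0.1960) = 0.328805
  p_II = 1.9·e^(−1.9·0.49) = 1.9·e^(−0.9310) = 0.748903
  p_III = 2.3·e^(−2.3·0.49) = 2.3·e^(−1.1270) = 0.745209
  p_IV = 2.5·e^(−2.5·0.49) = 2.5·e^(−1.2250) = 0.734394
Multiply by the mixture weights:
  π_I·p_I = 0.08 × 0.328805 = 0.0263044
  π_II·p_II = 0.39 × 0.748903 = 0.292072
  π_III·p_III = 0.19 × 0.745209 = 0.14159
  π_IV·p_IV = 0.34 × 0.734394 = 0.249694
Evidence: 0.0263044 + 0.292072 + 0.14159 + 0.249694 = 0.70966
So the posterior for Group I is 0.0263044 / 0.70966 ≈ 0.0371.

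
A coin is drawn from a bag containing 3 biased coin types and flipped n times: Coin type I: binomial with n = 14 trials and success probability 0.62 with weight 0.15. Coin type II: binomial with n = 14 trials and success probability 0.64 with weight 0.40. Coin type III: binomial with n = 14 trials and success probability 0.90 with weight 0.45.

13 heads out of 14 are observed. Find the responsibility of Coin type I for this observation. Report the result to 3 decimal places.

P(component k | x) = π_k·f_k(x) / marginal(x), where marginal(x) = Σ_j π_j·f_j(x).
Component likelihoods at x = 13 heads out of 14:
  f_I = C(14,13)·0.62^13·0.38^1 = 14·0.00200029·0.38 = 0.0106415
  f_II = C(14,13)·0.64^13·0.36^1 = 14·0.00302231·0.36 = 0.0152325
  f_III = C(14,13)·0.90^13·0.10^1 = 14·0.254187·0.1 = 0.355861
Unnormalised posteriors:
  π_I·f_I = 0.15 × 0.0106415 = 0.00159623
  π_II·f_II = 0.40 × 0.0152325 = 0.00609299
  π_III·f_III = 0.45 × 0.355861 = 0.160138
Denominator: 0.00159623 + 0.00609299 + 0.160138 = 0.167827
P(Coin type I | the observation) ≈ 0.010

0.010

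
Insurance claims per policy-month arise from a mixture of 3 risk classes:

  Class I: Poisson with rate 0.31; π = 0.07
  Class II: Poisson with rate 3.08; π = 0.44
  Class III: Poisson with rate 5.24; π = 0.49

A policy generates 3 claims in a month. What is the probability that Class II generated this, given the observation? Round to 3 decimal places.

Posterior ∝ prior × likelihood, so P(k | x) ∝ P(Z=k) f_k(x); normalise over all components.
Poisson probabilities:
  p_I = e^(−0.31)·0.31^3/3! = 0.00364169
  p_II = e^(−3.08)·3.08^3/3! = 0.223807
  p_III = e^(−5.24)·5.24^3/3! = 0.127098
Weight by the priors:
  P(Z=I)·p_I = 0.07 × 0.00364169 = 0.000254918
  P(Z=II)·p_II = 0.44 × 0.223807 = 0.0984751
  P(Z=III)·p_III = 0.49 × 0.127098 = 0.0622781
Normaliser: 0.000254918 + 0.0984751 + 0.0622781 = 0.161008
So the posterior for Class II is 0.0984751 / 0.161008 ≈ 0.612.

0.612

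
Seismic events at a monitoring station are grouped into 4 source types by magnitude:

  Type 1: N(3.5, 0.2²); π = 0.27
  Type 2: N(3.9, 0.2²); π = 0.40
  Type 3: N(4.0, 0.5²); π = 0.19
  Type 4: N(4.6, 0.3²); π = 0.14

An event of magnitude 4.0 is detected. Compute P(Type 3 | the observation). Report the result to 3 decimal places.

0.168

The responsibility of component k is P(Z=k) f_k(x) divided by Σ_j P(Z=j) f_j(x).
Normal densities:
  L_1 = 0.0876415
  L_2 = 1.76033
  L_3 = 0.797885
  L_4 = 0.17997
Multiply by the mixture weights:
  P(Z=1)·L_1 = 0.27 × 0.0876415 = 0.0236632
  P(Z=2)·L_2 = 0.40 × 1.76033 = 0.704131
  P(Z=3)·L_3 = 0.19 × 0.797885 = 0.151598
  P(Z=4)·L_4 = 0.14 × 0.17997 = 0.0251958
Sum: 0.0236632 + 0.704131 + 0.151598 + 0.0251958 = 0.904588
P(Type 3 | 4.0) = 0.151598 / 0.904588 ≈ 0.168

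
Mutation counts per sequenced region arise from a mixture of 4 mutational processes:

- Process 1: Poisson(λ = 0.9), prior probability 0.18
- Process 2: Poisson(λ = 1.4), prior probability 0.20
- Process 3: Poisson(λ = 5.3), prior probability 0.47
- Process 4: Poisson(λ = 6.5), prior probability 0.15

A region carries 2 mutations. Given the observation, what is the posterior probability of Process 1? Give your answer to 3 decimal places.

The responsibility of component k is P(Z=k) f_k(x) divided by Σ_j P(Z=j) f_j(x).
Component likelihoods at x = 2 mutations:
  p_1 = e^(−0.9)·0.9^2/2! = 0.164661
  p_2 = e^(−1.4)·1.4^2/2! = 0.241665
  p_3 = e^(−5.3)·5.3^2/2! = 0.0701069
  p_4 = e^(−6.5)·6.5^2/2! = 0.0317602
Multiply by the mixture weights:
  P(Z=1)·p_1 = 0.18 × 0.164661 = 0.0296389
  P(Z=2)·p_2 = 0.20 × 0.241665 = 0.048333
  P(Z=3)·p_3 = 0.47 × 0.0701069 = 0.0329503
  P(Z=4)·p_4 = 0.15 × 0.0317602 = 0.00476402
Sum: 0.0296389 + 0.048333 + 0.0329503 + 0.00476402 = 0.115686
So the posterior for Process 1 is 0.0296389 / 0.115686 ≈ 0.256.

0.256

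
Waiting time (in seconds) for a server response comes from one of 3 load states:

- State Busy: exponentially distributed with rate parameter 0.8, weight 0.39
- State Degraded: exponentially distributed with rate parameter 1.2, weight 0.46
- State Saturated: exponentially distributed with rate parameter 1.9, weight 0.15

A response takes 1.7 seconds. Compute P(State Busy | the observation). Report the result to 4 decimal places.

Apply Bayes' rule: the posterior for each component is proportional to its prior times its likelihood at x.
Exponential densities:
  L_Busy = 0.8·e^(−0.8·1.7) = 0.8·e^(−1.3600) = 0.205329
  L_Degraded = 1.2·e^(−1.2·1.7) = 1.2·e^(−2.0400) = 0.156034
  L_Saturated = 1.9·e^(−1.9·1.7) = 1.9·e^(−3.2300) = 0.0751592
Unnormalised posteriors:
  w_Busy·L_Busy = 0.39 × 0.205329 = 0.0800782
  w_Degraded·L_Degraded = 0.46 × 0.156034 = 0.0717758
  w_Saturated·L_Saturated = 0.15 × 0.0751592 = 0.0112739
Normaliser: 0.0800782 + 0.0717758 + 0.0112739 = 0.163128
P(State Busy | x) ≈ 0.4909

0.4909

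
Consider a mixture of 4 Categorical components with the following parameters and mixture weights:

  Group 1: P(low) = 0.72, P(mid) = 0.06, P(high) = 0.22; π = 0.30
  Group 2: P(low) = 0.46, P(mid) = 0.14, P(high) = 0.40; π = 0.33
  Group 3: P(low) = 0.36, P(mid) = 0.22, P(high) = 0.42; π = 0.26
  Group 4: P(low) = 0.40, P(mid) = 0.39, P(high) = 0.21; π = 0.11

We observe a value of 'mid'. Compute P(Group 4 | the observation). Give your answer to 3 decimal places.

0.261

Apply Bayes' rule: the posterior for each component is proportional to its prior times its likelihood at x.
Categorical probabilities:
  f_1 = 0.06
  f_2 = 0.14
  f_3 = 0.22
  f_4 = 0.39
Weight by the priors:
  π_1·f_1 = 0.30 × 0.06 = 0.018
  π_2·f_2 = 0.33 × 0.14 = 0.0462
  π_3·f_3 = 0.26 × 0.22 = 0.0572
  π_4·f_4 = 0.11 × 0.39 = 0.0429
Marginal: 0.018 + 0.0462 + 0.0572 + 0.0429 = 0.1643
Responsibility of Group 4: 0.0429 / 0.1643 ≈ 0.261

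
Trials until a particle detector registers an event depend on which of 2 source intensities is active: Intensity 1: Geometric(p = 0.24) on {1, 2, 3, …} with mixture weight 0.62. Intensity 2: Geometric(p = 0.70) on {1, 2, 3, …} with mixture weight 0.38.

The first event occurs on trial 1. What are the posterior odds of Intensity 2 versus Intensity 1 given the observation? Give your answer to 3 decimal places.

Since P(k|x) ∝ π_k f_k(x), the posterior odds are π_i f_i(x) / (π_j f_j(x)).
Component likelihoods at x = 1:
  L_1 = 0.24·(1−0.24)^0 = 0.24·1 = 0.24
  L_2 = 0.70·(1−0.70)^0 = 0.70·1 = 0.7
Posterior odds = (π_2·L_2) / (π_1·L_1) = (0.38·0.7) / (0.62·0.24) = 0.266 / 0.1488 ≈ 1.788

1.788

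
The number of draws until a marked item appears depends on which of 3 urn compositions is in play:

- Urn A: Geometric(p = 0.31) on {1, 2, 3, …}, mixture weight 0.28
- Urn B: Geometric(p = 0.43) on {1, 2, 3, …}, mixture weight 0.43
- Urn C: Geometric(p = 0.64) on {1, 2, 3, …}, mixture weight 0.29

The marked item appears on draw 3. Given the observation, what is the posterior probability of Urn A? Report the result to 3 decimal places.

By Bayes' theorem, P(k | x) = P(Z=k) f_k(x) / Σ_j P(Z=j) f_j(x).
Component likelihoods at x = 3:
  f_A = 0.31·(1−0.31)^2 = 0.31·0.4761 = 0.147591
  f_B = 0.43·(1−0.43)^2 = 0.43·0.3249 = 0.139707
  f_C = 0.64·(1−0.64)^2 = 0.64·0.1296 = 0.082944
Unnormalised posteriors:
  P(Z=A)·f_A = 0.28 × 0.147591 = 0.0413255
  P(Z=B)·f_B = 0.43 × 0.139707 = 0.060074
  P(Z=C)·f_C = 0.29 × 0.082944 = 0.0240538
Evidence: 0.0413255 + 0.060074 + 0.0240538 = 0.125453
P(Urn A | x) ≈ 0.329

0.329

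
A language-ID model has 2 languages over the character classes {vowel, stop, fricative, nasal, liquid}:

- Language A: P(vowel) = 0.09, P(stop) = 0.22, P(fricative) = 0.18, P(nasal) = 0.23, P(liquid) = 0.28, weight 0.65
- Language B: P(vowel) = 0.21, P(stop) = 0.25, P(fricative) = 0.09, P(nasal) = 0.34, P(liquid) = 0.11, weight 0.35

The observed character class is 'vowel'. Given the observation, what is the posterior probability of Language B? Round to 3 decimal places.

0.557

P(component k | x) = P(Z=k)·f_k(x) / marginal(x), where marginal(x) = Σ_j P(Z=j)·f_j(x).
Categorical probabilities:
  f_A = P(vowel | comp) = 0.09
  f_B = P(vowel | comp) = 0.21
Unnormalised posteriors:
  P(Z=A)·f_A = 0.65 × 0.09 = 0.0585
  P(Z=B)·f_B = 0.35 × 0.21 = 0.0735
Normaliser: 0.0585 + 0.0735 = 0.132
P(Language B | the observation) = 0.0735 / 0.132 ≈ 0.557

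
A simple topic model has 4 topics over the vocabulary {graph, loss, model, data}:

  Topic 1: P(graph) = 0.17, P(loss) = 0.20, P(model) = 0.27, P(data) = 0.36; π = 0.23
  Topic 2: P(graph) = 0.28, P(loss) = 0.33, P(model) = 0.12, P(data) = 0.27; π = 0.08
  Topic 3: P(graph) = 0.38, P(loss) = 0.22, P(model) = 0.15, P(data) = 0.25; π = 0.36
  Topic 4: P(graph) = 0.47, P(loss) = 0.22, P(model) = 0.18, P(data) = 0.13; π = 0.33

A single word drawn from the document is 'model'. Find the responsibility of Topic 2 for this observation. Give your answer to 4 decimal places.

0.0519

Apply Bayes' rule: the posterior for each component is proportional to its prior times its likelihood at x.
Categorical probabilities:
  L_1 = P(model | comp) = 0.27
  L_2 = P(model | comp) = 0.12
  L_3 = P(model | comp) = 0.15
  L_4 = P(model | comp) = 0.18
Multiply by the mixture weights:
  π_1·L_1 = 0.23 × 0.27 = 0.0621
  π_2·L_2 = 0.08 × 0.12 = 0.0096
  π_3·L_3 = 0.36 × 0.15 = 0.054
  π_4·L_4 = 0.33 × 0.18 = 0.0594
Normaliser: 0.0621 + 0.0096 + 0.054 + 0.0594 = 0.1851
P(Topic 2 | the observation) = 0.0096 / 0.1851 ≈ 0.0519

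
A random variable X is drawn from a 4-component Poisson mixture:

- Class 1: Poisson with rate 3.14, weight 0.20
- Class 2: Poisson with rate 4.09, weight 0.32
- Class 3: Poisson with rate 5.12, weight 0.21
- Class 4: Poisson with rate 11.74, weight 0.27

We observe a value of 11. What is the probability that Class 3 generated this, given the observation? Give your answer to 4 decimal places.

Apply Bayes' rule: the posterior for each component is proportional to its prior times its likelihood at x.
Evaluate each component's likelihood at the observed value:
  f_1 = e^(−3.14)·3.14^11/11! = 0.000317238
  f_2 = e^(−4.09)·4.09^11/11! = 0.00224665
  f_3 = e^(−5.12)·5.12^11/11! = 0.00948912
  f_4 = e^(−11.74)·11.74^11/11! = 0.116567
Weight by the priors:
  P(Z=1)·f_1 = 0.20 × 0.000317238 = 6.34477e-05
  P(Z=2)·f_2 = 0.32 × 0.00224665 = 0.000718929
  P(Z=3)·f_3 = 0.21 × 0.00948912 = 0.00199272
  P(Z=4)·f_4 = 0.27 × 0.116567 = 0.0314731
Marginal: 6.34477e-05 + 0.000718929 + 0.00199272 + 0.0314731 = 0.0342482
P(Class 3 | the observation) = 0.00199272 / 0.0342482 ≈ 0.0582

0.0582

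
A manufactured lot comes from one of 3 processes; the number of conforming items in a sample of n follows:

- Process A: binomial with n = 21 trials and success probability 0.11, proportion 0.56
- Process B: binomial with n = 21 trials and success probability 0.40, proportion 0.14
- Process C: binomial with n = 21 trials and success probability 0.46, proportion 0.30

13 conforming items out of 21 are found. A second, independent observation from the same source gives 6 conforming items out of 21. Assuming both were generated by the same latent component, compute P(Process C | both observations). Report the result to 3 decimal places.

Posterior ∝ prior × likelihood, so P(k | x) ∝ P(Z=k) f_k(x); normalise over all components.
Since both observations come from the same component, the likelihood for component k is f_k(x₁)·f_k(x₂).
  L_A = [2.76546e-08] × [0.0167386] = 4.62899e-10
  L_B = [0.0229368] × [0.104506] = 0.00239703
  L_C = [0.0607498] × [0.0497697] = 0.0030235
Unnormalised posteriors:
  P(Z=A)·L_A = 0.56 × 4.62899e-10 = 2.59223e-10
  P(Z=B)·L_B = 0.14 × 0.00239703 = 0.000335584
  P(Z=C)·L_C = 0.30 × 0.0030235 = 0.00090705
Normaliser: 2.59223e-10 + 0.000335584 + 0.00090705 = 0.00124263
So the posterior for Process C is 0.00090705 / 0.00124263 ≈ 0.730.

0.730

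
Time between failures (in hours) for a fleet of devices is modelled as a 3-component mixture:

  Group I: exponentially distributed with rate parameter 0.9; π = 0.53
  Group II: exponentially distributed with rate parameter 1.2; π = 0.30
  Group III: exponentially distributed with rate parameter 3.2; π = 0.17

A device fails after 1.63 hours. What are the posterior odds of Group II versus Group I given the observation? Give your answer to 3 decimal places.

0.463

Posterior odds = (π_i f_i(x)) / (π_j f_j(x)); the normalising sum cancels.
Evaluate each component's likelihood at the observed value:
  L_I = 0.9·e^(−0.9·1.63) = 0.9·e^(−1.4670) = 0.207555
  L_II = 1.2·e^(−1.2·1.63) = 1.2·e^(−1.9560) = 0.169708
  L_III = 3.2·e^(−3.2·1.63) = 3.2·e^(−5.2160) = 0.0173728
0.0509123 / 0.110004 ≈ 0.463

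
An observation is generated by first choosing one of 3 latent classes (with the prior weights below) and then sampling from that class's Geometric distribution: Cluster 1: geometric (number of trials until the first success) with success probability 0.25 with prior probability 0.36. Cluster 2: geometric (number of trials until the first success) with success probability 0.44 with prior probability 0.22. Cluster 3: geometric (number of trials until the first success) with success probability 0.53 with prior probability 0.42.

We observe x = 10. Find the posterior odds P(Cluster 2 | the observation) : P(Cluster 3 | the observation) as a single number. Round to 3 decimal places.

Posterior odds = (π_i f_i(x)) / (π_j f_j(x)); the normalising sum cancels.
Evaluate each component's likelihood at the observed value:
  L_1 = 0.25·(1−0.25)^9 = 0.25·0.0750847 = 0.0187712
  L_2 = 0.44·(1−0.44)^9 = 0.44·0.00541617 = 0.00238311
  L_3 = 0.53·(1−0.53)^9 = 0.53·0.00111913 = 0.000593139
Posterior odds = (π_2·L_2) / (π_3·L_3) = (0.22·0.00238311) / (0.42·0.000593139) = 0.000524285 / 0.000249118 ≈ 2.105

2.105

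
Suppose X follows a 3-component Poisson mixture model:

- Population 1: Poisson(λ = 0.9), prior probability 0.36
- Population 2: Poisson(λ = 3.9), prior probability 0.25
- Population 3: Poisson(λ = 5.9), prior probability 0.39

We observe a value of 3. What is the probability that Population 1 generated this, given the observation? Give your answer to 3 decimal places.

0.170

The responsibility of component k is π_k f_k(x) divided by Σ_j π_j f_j(x).
Component likelihoods at x = 3:
  L_1 = e^(−0.9)·0.9^3/3! = 0.0493982
  L_2 = e^(−3.9)·3.9^3/3! = 0.200122
  L_3 = e^(−5.9)·5.9^3/3! = 0.0937707
Unnormalised posteriors:
  π_1·L_1 = 0.36 × 0.0493982 = 0.0177834
  π_2·L_2 = 0.25 × 0.200122 = 0.0500304
  π_3·L_3 = 0.39 × 0.0937707 = 0.0365706
Marginal: 0.0177834 + 0.0500304 + 0.0365706 = 0.104384
Responsibility of Population 1: 0.0177834 / 0.104384 ≈ 0.170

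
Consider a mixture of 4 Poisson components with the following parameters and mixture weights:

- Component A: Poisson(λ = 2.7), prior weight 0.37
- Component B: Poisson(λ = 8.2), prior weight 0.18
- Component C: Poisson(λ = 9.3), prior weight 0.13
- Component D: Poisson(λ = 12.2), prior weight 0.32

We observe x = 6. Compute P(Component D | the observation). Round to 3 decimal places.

0.141

By Bayes' theorem, P(k | x) = π_k f_k(x) / Σ_j π_j f_j(x).
Evaluate each component's likelihood at the observed value:
  L_A = e^(−2.7)·2.7^6/6! = 0.0361622
  L_B = e^(−8.2)·8.2^6/6! = 0.115967
  L_C = e^(−9.3)·9.3^6/6! = 0.0821536
  L_D = e^(−12.2)·12.2^6/6! = 0.0230374
Unnormalised posteriors:
  π_A·L_A = 0.37 × 0.0361622 = 0.01338
  π_B·L_B = 0.18 × 0.115967 = 0.0208741
  π_C·L_C = 0.13 × 0.0821536 = 0.01068
  π_D·L_D = 0.32 × 0.0230374 = 0.00737197
Evidence: 0.01338 + 0.0208741 + 0.01068 + 0.00737197 = 0.0523061
Responsibility of Component D: 0.00737197 / 0.0523061 ≈ 0.141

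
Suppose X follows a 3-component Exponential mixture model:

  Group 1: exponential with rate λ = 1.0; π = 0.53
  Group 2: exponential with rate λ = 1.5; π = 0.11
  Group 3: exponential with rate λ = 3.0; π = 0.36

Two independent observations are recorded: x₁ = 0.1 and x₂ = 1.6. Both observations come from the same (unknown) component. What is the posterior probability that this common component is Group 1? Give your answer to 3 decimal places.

0.712

Apply Bayes' rule: the posterior for each component is proportional to its prior times its likelihood at x.
Since both observations come from the same component, the likelihood for component k is f_k(x₁)·f_k(x₂).
  L_1 = [1.0·e^(−1.0·0.1) = 1.0·e^(−0.1000) = 0.904837] × [0.201897] = 0.182684
  L_2 = [1.5·e^(−1.5·0.1) = 1.5·e^(−0.1500) = 1.29106] × [0.136077] = 0.175684
  L_3 = [3.0·e^(−3.0·0.1) = 3.0·e^(−0.3000) = 2.22245] × [0.0246892] = 0.0548707
Weight by the priors:
  π_1·L_1 = 0.53 × 0.182684 = 0.0968223
  π_2·L_2 = 0.11 × 0.175684 = 0.0193252
  π_3·L_3 = 0.36 × 0.0548707 = 0.0197535
Denominator: 0.0968223 + 0.0193252 + 0.0197535 = 0.135901
P(Group 1 | x) ≈ 0.712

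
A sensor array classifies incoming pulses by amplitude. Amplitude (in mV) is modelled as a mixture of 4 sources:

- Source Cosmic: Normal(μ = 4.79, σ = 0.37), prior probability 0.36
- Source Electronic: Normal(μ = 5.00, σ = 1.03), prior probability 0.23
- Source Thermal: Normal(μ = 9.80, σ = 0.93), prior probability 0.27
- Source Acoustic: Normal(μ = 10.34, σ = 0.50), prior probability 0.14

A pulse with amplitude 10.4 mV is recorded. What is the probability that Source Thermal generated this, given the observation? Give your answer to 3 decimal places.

Apply Bayes' rule: the posterior for each component is proportional to its prior times its likelihood at x.
Component likelihoods at x = 10.4 mV:
  f_Cosmic = 1.29562e-50
  f_Electronic = 4.16431e-07
  f_Thermal = 0.348372
  f_Acoustic = 0.79216
Weight by the priors:
  w_Cosmic·f_Cosmic = 0.36 × 1.29562e-50 = 4.66422e-51
  w_Electronic·f_Electronic = 0.23 × 4.16431e-07 = 9.57791e-08
  w_Thermal·f_Thermal = 0.27 × 0.348372 = 0.0940604
  w_Acoustic·f_Acoustic = 0.14 × 0.79216 = 0.110902
Normaliser: 4.66422e-51 + 9.57791e-08 + 0.0940604 + 0.110902 = 0.204963
P(Source Thermal | data) = 0.0940604 / 0.204963 ≈ 0.459

0.459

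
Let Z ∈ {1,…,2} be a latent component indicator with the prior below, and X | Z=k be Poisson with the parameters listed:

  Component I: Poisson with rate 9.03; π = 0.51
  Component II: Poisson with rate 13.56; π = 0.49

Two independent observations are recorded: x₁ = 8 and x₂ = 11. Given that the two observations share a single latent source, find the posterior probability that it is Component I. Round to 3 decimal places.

0.798

Apply Bayes' rule: the posterior for each component is proportional to its prior times its likelihood at x.
Since both observations come from the same component, the likelihood for component k is f_k(x₁)·f_k(x₂).
  f_I = [0.131311] × [0.0976631] = 0.0128243
  f_II = [0.0366036] × [0.0921866] = 0.00337436
Weight by the priors:
  w_I·f_I = 0.51 × 0.0128243 = 0.00654038
  w_II·f_II = 0.49 × 0.00337436 = 0.00165344
Sum: 0.00654038 + 0.00165344 = 0.00819381
P(Component I | x) = 0.00654038 / 0.00819381 ≈ 0.798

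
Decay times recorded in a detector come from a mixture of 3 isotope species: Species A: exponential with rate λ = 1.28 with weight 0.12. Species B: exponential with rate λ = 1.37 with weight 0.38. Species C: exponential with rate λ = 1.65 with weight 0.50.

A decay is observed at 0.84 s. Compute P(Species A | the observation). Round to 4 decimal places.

0.1238

Apply Bayes' rule: the posterior for each component is proportional to its prior times its likelihood at x.
Exponential densities:
  f_A = 1.28·e^(−1.28·0.84) = 1.28·e^(−1.0752) = 0.436774
  f_B = 1.37·e^(−1.37·0.84) = 1.37·e^(−1.1508) = 0.433445
  f_C = 1.65·e^(−1.65·0.84) = 1.65·e^(−1.3860) = 0.412621
Unnormalised posteriors:
  π_A·f_A = 0.12 × 0.436774 = 0.0524129
  π_B·f_B = 0.38 × 0.433445 = 0.164709
  π_C·f_C = 0.50 × 0.412621 = 0.206311
Denominator: 0.0524129 + 0.164709 + 0.206311 = 0.423433
P(Species A | data) = 0.0524129 / 0.423433 ≈ 0.1238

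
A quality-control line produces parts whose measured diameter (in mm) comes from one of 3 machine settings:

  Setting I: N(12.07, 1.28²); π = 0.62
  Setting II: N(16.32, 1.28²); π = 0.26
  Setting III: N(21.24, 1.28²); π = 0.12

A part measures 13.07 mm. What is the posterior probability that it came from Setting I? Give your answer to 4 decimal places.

0.9778

By Bayes' theorem, P(k | x) = w_k f_k(x) / Σ_j w_j f_j(x).
Normal densities:
  p_I = 0.229702
  p_II = 0.0124104
  p_III = 4.43667e-10
Unnormalised posteriors:
  w_I·p_I = 0.62 × 0.229702 = 0.142415
  w_II·p_II = 0.26 × 0.0124104 = 0.00322671
  w_III·p_III = 0.12 × 4.43667e-10 = 5.32401e-11
Denominator: 0.142415 + 0.00322671 + 5.32401e-11 = 0.145642
P(Setting I | data) = 0.142415 / 0.145642 ≈ 0.9778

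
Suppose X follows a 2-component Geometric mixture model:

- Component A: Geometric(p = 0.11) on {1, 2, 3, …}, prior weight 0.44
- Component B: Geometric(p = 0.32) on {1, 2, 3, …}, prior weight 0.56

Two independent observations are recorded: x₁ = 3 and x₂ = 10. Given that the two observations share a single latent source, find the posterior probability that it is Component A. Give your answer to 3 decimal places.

0.642

The responsibility of component k is π_k f_k(x) divided by Σ_j π_j f_j(x).
Since both observations come from the same component, the likelihood for component k is f_k(x₁)·f_k(x₂).
  f_A = [0.087131] × [0.0385392] = 0.00335796
  f_B = [0.147968] × [0.00994787] = 0.00147197
Prior × likelihood for each component:
  π_A·f_A = 0.44 × 0.00335796 = 0.0014775
  π_B·f_B = 0.56 × 0.00147197 = 0.000824301
Denominator: 0.0014775 + 0.000824301 = 0.0023018
P(Component A | x₁, x₂) ≈ 0.642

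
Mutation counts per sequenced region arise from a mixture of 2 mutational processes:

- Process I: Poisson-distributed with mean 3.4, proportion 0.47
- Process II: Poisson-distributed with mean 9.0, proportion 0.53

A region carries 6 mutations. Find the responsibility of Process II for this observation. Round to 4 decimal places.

0.5892

Posterior ∝ prior × likelihood, so P(k | x) ∝ P(Z=k) f_k(x); normalise over all components.
Poisson probabilities:
  L_I = 0.0716044
  L_II = 0.0910903
Prior × likelihood for each component:
  P(Z=I)·L_I = 0.47 × 0.0716044 = 0.0336541
  P(Z=II)·L_II = 0.53 × 0.0910903 = 0.0482779
Sum: 0.0336541 + 0.0482779 = 0.0819319
Responsibility of Process II: 0.0482779 / 0.0819319 ≈ 0.5892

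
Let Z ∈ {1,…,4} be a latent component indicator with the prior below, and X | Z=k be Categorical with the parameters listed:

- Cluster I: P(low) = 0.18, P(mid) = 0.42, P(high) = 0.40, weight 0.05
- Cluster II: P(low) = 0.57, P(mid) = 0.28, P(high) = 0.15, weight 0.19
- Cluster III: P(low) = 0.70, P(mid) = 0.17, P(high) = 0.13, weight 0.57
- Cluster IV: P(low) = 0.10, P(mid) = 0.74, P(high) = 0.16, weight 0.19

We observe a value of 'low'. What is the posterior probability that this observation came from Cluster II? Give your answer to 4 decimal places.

P(component k | x) = P(Z=k)·f_k(x) / marginal(x), where marginal(x) = Σ_j P(Z=j)·f_j(x).
Categorical probabilities:
  f_I = P(low | comp) = 0.18
  f_II = P(low | comp) = 0.57
  f_III = P(low | comp) = 0.70
  f_IV = P(low | comp) = 0.10
Weight by the priors:
  P(Z=I)·f_I = 0.05 × 0.18 = 0.009
  P(Z=II)·f_II = 0.19 × 0.57 = 0.1083
  P(Z=III)·f_III = 0.57 × 0.7 = 0.399
  P(Z=IV)·f_IV = 0.19 × 0.1 = 0.019
Sum: 0.009 + 0.1083 + 0.399 + 0.019 = 0.5353
So the posterior for Cluster II is 0.1083 / 0.5353 ≈ 0.2023.

0.2023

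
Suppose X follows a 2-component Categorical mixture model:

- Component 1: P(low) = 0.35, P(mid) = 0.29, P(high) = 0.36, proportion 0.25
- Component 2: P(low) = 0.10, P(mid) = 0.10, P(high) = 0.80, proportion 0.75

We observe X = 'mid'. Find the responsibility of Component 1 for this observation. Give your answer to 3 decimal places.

The responsibility of component k is π_k f_k(x) divided by Σ_j π_j f_j(x).
Component likelihoods at x = 'mid':
  p_1 = 0.29
  p_2 = 0.1
Multiply by the mixture weights:
  π_1·p_1 = 0.25 × 0.29 = 0.0725
  π_2·p_2 = 0.75 × 0.1 = 0.075
Evidence: 0.0725 + 0.075 = 0.1475
So the posterior for Component 1 is 0.0725 / 0.1475 ≈ 0.492.

0.492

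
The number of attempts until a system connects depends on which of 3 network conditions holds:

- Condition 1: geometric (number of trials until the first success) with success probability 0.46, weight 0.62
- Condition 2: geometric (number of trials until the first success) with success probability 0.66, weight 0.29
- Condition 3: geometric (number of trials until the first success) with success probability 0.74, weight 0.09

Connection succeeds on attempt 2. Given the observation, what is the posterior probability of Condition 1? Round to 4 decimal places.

0.6515

By Bayes' theorem, P(k | x) = π_k f_k(x) / Σ_j π_j f_j(x).
Component likelihoods at x = 2:
  L_1 = 0.46·(1−0.46)^1 = 0.46·0.54 = 0.2484
  L_2 = 0.66·(1−0.66)^1 = 0.66·0.34 = 0.2244
  L_3 = 0.74·(1−0.74)^1 = 0.74·0.26 = 0.1924
Unnormalised posteriors:
  π_1·L_1 = 0.62 × 0.2484 = 0.154008
  π_2·L_2 = 0.29 × 0.2244 = 0.065076
  π_3·L_3 = 0.09 × 0.1924 = 0.017316
Normaliser: 0.154008 + 0.065076 + 0.017316 = 0.2364
Responsibility of Condition 1: 0.154008 / 0.2364 ≈ 0.6515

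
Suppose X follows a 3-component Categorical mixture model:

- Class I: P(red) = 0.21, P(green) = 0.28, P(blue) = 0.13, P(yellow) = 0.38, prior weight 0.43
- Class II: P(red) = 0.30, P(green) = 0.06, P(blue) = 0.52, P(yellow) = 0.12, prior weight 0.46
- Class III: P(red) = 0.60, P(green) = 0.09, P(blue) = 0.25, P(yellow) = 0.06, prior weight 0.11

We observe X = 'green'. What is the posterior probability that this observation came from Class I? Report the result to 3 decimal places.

Apply Bayes' rule: the posterior for each component is proportional to its prior times its likelihood at x.
Evaluate each component's likelihood at the observed value:
  p_I = 0.28
  p_II = 0.06
  p_III = 0.09
Weight by the priors:
  P(Z=I)·p_I = 0.43 × 0.28 = 0.1204
  P(Z=II)·p_II = 0.46 × 0.06 = 0.0276
  P(Z=III)·p_III = 0.11 × 0.09 = 0.0099
Evidence: 0.1204 + 0.0276 + 0.0099 = 0.1579
So the posterior for Class I is 0.1204 / 0.1579 ≈ 0.763.

0.763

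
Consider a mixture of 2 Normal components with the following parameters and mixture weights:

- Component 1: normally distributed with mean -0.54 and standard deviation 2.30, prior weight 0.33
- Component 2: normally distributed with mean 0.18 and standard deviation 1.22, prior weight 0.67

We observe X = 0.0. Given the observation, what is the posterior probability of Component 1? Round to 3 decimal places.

By Bayes' theorem, P(k | x) = π_k f_k(x) / Σ_j π_j f_j(x).
Component likelihoods at x = 0.0:
  p_1 = 0.168738
  p_2 = 0.323462
Unnormalised posteriors:
  π_1·p_1 = 0.33 × 0.168738 = 0.0556835
  π_2·p_2 = 0.67 × 0.323462 = 0.21672
Denominator: 0.0556835 + 0.21672 = 0.272403
P(Component 1 | data) = 0.0556835 / 0.272403 ≈ 0.204

0.204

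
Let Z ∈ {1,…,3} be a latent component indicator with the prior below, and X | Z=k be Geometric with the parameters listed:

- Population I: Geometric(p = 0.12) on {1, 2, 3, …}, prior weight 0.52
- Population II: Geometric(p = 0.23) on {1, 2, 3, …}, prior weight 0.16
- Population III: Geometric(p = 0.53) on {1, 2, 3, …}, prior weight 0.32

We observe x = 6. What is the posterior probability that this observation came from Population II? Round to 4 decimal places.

By Bayes' theorem, P(k | x) = π_k f_k(x) / Σ_j π_j f_j(x).
Geometric probabilities:
  L_I = 0.0633278
  L_II = 0.062256
  L_III = 0.0121553
Prior × likelihood for each component:
  π_I·L_I = 0.52 × 0.0633278 = 0.0329305
  π_II·L_II = 0.16 × 0.062256 = 0.00996097
  π_III·L_III = 0.32 × 0.0121553 = 0.00388969
Sum: 0.0329305 + 0.00996097 + 0.00388969 = 0.0467811
P(Population II | x) ≈ 0.2129

0.2129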